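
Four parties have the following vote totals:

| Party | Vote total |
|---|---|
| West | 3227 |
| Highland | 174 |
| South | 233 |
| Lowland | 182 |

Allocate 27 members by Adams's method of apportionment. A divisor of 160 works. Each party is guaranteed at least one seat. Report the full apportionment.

West=21; Highland=2; South=2; Lowland=2

With modified divisor 160: modified quotas West 20.169, Highland 1.087, South 1.456, Lowland 1.137.
Rounding up: West 21, Highland 2, South 2, Lowland 2 (total 27).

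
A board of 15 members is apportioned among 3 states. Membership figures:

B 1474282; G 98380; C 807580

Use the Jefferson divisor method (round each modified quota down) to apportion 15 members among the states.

Standard divisor 2380242/15 ≈ 158682.8; standard quotas: B 9.291, G 0.620, C 5.089.
Rounding down gives 9, 0, 5 = 14 seats, so the divisor must be adjusted.
With modified divisor 141000: modified quotas B 10.456, G 0.698, C 5.728.
Rounding down: B 10, G 0, C 5 (total 15).

B 10, G 0, C 5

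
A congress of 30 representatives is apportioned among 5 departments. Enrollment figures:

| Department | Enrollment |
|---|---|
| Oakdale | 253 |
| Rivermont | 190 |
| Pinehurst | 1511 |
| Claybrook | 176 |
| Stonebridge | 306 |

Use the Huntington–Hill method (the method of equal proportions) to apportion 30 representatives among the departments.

With divisor 80: modified quotas Oakdale 3.163, Rivermont 2.375, Pinehurst 18.887, Claybrook 2.200, Stonebridge 3.825.
Geometric-mean thresholds: Oakdale √(3·4)=3.464, Rivermont √(2·3)=2.449, Pinehurst √(18·19)=18.493, Claybrook √(2·3)=2.449, Stonebridge √(3·4)=3.464.
Each quota rounded against its threshold gives Oakdale 3, Rivermont 2, Pinehurst 19, Claybrook 2, Stonebridge 4 (total 30).

Oakdale=3, Rivermont=2, Pinehurst=19, Claybrook=2, Stonebridge=4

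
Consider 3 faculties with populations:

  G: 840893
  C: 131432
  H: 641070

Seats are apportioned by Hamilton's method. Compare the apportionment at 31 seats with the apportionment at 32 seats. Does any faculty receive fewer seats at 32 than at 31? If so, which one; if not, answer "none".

C

At 31 seats: G 16, C 3, H 12.
At 32 seats: G 17, C 2, H 13.
C drops from 3 to 2.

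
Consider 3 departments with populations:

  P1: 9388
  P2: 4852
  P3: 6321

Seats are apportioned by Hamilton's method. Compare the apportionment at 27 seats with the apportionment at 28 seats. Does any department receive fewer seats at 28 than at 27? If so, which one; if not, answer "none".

At 27 seats: P1 12, P2 7, P3 8.
At 28 seats: P1 13, P2 6, P3 9.
P2 drops from 7 to 6.

P2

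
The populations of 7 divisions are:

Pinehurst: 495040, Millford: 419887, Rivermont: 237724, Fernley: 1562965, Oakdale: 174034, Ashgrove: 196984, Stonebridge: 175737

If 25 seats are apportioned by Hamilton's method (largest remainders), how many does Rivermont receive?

2

Total 3262371; standard divisor 3262371/25 ≈ 130494.84.
Standard quotas: Pinehurst 3.7936, Millford 3.2177, Rivermont 1.8217, Fernley 11.9772, Oakdale 1.3336, Ashgrove 1.5095, Stonebridge 1.3467.
Lower quotas: Pinehurst 3, Millford 3, Rivermont 1, Fernley 11, Oakdale 1, Ashgrove 1, Stonebridge 1 (sum 21, leaving 4 seats).
Remainders in descending order: Fernley 0.9772, Rivermont 0.8217, Pinehurst 0.7936, Ashgrove 0.5095, Stonebridge 0.3467, Oakdale 0.3336, Millford 0.2177.
Largest remainders: Fernley, Rivermont, Pinehurst, Ashgrove receive the extra seats.
Rivermont receives 2.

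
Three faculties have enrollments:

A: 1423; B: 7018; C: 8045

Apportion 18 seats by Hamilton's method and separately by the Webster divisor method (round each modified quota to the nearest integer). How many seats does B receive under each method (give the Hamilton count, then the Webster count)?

Hamilton: A 1, B 8, C 9.
Webster: A 2, B 7, C 9.
B gets 8 under Hamilton and 7 under Webster.

8 and 7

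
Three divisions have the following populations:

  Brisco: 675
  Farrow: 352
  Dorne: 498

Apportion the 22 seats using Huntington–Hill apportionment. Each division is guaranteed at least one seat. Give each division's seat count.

With divisor 69: modified quotas Brisco 9.783, Farrow 5.101, Dorne 7.217.
Geometric-mean thresholds: Brisco √(9·10)=9.487, Farrow √(5·6)=5.477, Dorne √(7·8)=7.483.
Each quota rounded against its threshold gives Brisco 10, Farrow 5, Dorne 7 (total 22).

Brisco 10, Farrow 5, Dorne 7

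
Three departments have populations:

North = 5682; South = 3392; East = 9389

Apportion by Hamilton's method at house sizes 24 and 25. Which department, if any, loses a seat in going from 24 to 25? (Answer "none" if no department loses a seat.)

South

At 24 seats: North 7, South 5, East 12.
At 25 seats: North 8, South 4, East 13.
South drops from 5 to 4.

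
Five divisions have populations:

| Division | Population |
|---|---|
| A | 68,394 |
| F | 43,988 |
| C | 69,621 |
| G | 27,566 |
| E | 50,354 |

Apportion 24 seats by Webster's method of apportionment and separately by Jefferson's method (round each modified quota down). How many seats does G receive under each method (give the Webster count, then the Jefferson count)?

Webster: A 6, F 4, C 6, G 3, E 5.
Jefferson: A 6, F 4, C 7, G 2, E 5.
G gets 3 under Webster and 2 under Jefferson.

3 and 2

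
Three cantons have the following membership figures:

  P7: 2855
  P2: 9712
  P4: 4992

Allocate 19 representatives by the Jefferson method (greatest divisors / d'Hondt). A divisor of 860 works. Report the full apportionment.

With modified divisor 860: modified quotas P7 3.320, P2 11.293, P4 5.805.
Rounding down: P7 3, P2 11, P4 5 (total 19).

P7 3, P2 11, P4 5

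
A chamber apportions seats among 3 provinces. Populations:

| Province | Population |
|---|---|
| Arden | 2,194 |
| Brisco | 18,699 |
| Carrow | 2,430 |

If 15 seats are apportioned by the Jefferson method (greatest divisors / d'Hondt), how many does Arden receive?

1

Standard divisor 23323/15 ≈ 1554.867; standard quotas: Arden 1.411, Brisco 12.026, Carrow 1.563.
Rounding down gives 1, 12, 1 = 14 seats, so the divisor must be adjusted.
With modified divisor 1400: modified quotas Arden 1.567, Brisco 13.356, Carrow 1.736.
Rounding down: Arden 1, Brisco 13, Carrow 1 (total 15).
Arden receives 1.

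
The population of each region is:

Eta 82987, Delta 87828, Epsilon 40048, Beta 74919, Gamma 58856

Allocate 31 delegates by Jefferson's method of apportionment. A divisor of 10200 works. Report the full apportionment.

With modified divisor 10200: modified quotas Eta 8.136, Delta 8.611, Epsilon 3.926, Beta 7.345, Gamma 5.770.
Rounding down: Eta 8, Delta 8, Epsilon 3, Beta 7, Gamma 5 (total 31).

Eta 8, Delta 8, Epsilon 3, Beta 7, Gamma 5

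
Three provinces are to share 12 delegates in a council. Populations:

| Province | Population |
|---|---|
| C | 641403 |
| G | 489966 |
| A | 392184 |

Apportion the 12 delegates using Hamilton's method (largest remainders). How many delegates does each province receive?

C 5, G 4, A 3

Total 1523553; standard divisor 1523553/12 ≈ 126962.75.
Standard quotas: C 5.0519, G 3.8591, A 3.0890.
Lower quotas: C 5, G 3, A 3 (sum 11, leaving 1 seat).
Remainders in descending order: G 0.8591, A 0.0890, C 0.0519.
The surplus seat goes to G.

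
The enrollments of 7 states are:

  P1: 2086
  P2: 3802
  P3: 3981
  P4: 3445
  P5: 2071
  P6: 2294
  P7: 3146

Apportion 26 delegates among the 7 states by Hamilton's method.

P1: 3, P2: 5, P3: 5, P4: 4, P5: 2, P6: 3, P7: 4

Total 20825; standard divisor 20825/26 ≈ 800.962.
Standard quotas: P1 2.604, P2 4.747, P3 4.970, P4 4.301, P5 2.586, P6 2.864, P7 3.928.
Lower quotas: P1 2, P2 4, P3 4, P4 4, P5 2, P6 2, P7 3 (sum 21, leaving 5 seats).
Remainders in descending order: P3 0.970, P7 0.928, P6 0.864, P2 0.747, P1 0.604, P5 0.586, P4 0.301.
Largest remainders: P3, P7, P6, P2, P1 receive the extra seats.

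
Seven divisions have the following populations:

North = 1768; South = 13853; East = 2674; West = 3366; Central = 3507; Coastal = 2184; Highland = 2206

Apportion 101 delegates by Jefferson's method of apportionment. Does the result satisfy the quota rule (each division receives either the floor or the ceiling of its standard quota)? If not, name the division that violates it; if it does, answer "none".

South

Standard quotas: North 6.041, South 47.336, East 9.137, West 11.502, Central 11.983, Coastal 7.463, Highland 7.538.
Jefferson allocation: North 6, South 49, East 9, West 11, Central 12, Coastal 7, Highland 7.
South has quota 47.336 (lower 47, upper 48) but receives 49 — outside the quota interval.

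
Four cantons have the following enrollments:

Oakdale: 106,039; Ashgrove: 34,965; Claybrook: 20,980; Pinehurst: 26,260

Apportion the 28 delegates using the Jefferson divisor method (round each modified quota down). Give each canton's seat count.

Oakdale 16, Ashgrove 5, Claybrook 3, Pinehurst 4

Standard divisor 188244/28 ≈ 6723; standard quotas: Oakdale 15.773, Ashgrove 5.201, Claybrook 3.121, Pinehurst 3.906.
Rounding down gives 15, 5, 3, 3 = 26 seats, so the divisor must be adjusted.
With modified divisor 6400: modified quotas Oakdale 16.569, Ashgrove 5.463, Claybrook 3.278, Pinehurst 4.103.
Rounding down: Oakdale 16, Ashgrove 5, Claybrook 3, Pinehurst 4 (total 28).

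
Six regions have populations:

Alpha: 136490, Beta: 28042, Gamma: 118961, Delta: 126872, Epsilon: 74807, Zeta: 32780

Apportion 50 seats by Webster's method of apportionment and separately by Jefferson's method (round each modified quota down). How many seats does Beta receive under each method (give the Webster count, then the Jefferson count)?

3 and 2

Webster: Alpha 13, Beta 3, Gamma 12, Delta 12, Epsilon 7, Zeta 3.
Jefferson: Alpha 13, Beta 2, Gamma 12, Delta 13, Epsilon 7, Zeta 3.
Beta gets 3 under Webster and 2 under Jefferson.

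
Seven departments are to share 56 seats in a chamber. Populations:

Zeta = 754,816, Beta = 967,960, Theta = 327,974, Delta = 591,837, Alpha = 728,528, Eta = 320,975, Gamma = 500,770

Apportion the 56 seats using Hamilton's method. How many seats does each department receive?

Zeta=10, Beta=13, Theta=4, Delta=8, Alpha=10, Eta=4, Gamma=7

Standard divisor: 4192860 ÷ 56 ≈ 74872.5.
Standard quotas: Zeta 10.0814, Beta 12.9281, Theta 4.3804, Delta 7.9046, Alpha 9.7302, Eta 4.2870, Gamma 6.6883.
Lower quotas: Zeta 10, Beta 12, Theta 4, Delta 7, Alpha 9, Eta 4, Gamma 6 (sum 52, leaving 4 seats).
Remainders in descending order: Beta 0.9281, Delta 0.9046, Alpha 0.7302, Gamma 0.6883, Theta 0.3804, Eta 0.2870, Zeta 0.0814.
Largest remainders: Beta, Delta, Alpha, Gamma receive the extra seats.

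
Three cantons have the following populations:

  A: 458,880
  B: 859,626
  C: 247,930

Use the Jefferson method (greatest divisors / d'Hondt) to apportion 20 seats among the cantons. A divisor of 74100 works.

A=6, B=11, C=3

With modified divisor 74100: modified quotas A 6.193, B 11.601, C 3.346.
Rounding down: A 6, B 11, C 3 (total 20).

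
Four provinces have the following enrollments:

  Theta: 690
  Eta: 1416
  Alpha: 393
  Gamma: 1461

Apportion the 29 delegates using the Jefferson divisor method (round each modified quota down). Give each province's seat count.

Standard divisor 3960/29 ≈ 136.552; standard quotas: Theta 5.053, Eta 10.370, Alpha 2.878, Gamma 10.699.
Rounding down gives 5, 10, 2, 10 = 27 seats, so the divisor must be adjusted.
With modified divisor 130: modified quotas Theta 5.308, Eta 10.892, Alpha 3.023, Gamma 11.238.
Rounding down: Theta 5, Eta 10, Alpha 3, Gamma 11 (total 29).

Theta=5, Eta=10, Alpha=3, Gamma=11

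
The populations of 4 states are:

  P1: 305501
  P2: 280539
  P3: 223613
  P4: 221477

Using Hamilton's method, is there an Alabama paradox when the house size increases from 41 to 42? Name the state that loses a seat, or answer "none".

At 41 seats: P1 12, P2 11, P3 9, P4 9.
At 42 seats: P1 13, P2 11, P3 9, P4 9.
No state's allocation decreased.

none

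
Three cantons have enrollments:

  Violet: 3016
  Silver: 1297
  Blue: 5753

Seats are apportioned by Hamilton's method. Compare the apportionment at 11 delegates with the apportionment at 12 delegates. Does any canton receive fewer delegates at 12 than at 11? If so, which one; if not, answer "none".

At 11 seats: Violet 3, Silver 2, Blue 6.
At 12 seats: Violet 4, Silver 1, Blue 7.
Silver drops from 2 to 1.

Silver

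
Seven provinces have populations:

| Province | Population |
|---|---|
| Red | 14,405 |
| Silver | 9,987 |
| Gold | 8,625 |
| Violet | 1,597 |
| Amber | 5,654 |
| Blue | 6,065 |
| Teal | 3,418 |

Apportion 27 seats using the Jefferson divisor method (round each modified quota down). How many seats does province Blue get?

3

Standard divisor 49751/27 ≈ 1842.63; standard quotas: Red 7.818, Silver 5.420, Gold 4.681, Violet 0.867, Amber 3.068, Blue 3.291, Teal 1.855.
Rounding down gives 7, 5, 4, 0, 3, 3, 1 = 23 seats, so the divisor must be adjusted.
With modified divisor 1630: modified quotas Red 8.837, Silver 6.127, Gold 5.291, Violet 0.980, Amber 3.469, Blue 3.721, Teal 2.097.
Rounding down: Red 8, Silver 6, Gold 5, Violet 0, Amber 3, Blue 3, Teal 2 (total 27).
Blue receives 3.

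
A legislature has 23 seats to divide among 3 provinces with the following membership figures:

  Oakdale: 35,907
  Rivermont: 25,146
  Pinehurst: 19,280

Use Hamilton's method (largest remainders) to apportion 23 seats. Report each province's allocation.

Oakdale=10; Rivermont=7; Pinehurst=6

Total 80333; standard divisor 80333/23 ≈ 3492.739.
Standard quotas: Oakdale 10.2805, Rivermont 7.1995, Pinehurst 5.5200.
Lower quotas: Oakdale 10, Rivermont 7, Pinehurst 5 (sum 22, leaving 1 seat).
Remainders in descending order: Pinehurst 0.5200, Oakdale 0.2805, Rivermont 0.1995.
Largest remainder: Pinehurst receives the extra seat.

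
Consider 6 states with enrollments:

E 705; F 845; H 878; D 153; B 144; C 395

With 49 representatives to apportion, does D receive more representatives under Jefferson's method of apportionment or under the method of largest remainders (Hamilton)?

Jefferson: E 11, F 14, H 14, D 2, B 2, C 6.
Hamilton: E 11, F 13, H 14, D 3, B 2, C 6.
D gets 2 under Jefferson and 3 under Hamilton.

Hamilton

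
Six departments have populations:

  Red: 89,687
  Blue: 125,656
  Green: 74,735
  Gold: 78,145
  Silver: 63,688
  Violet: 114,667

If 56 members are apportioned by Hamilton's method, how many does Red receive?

9

The standard divisor is 546578/56 ≈ 9760.321.
Standard quotas: Red 9.1889, Blue 12.8742, Green 7.6570, Gold 8.0064, Silver 6.5252, Violet 11.7483.
Lower quotas: Red 9, Blue 12, Green 7, Gold 8, Silver 6, Violet 11 (sum 53, leaving 3 seats).
Remainders in descending order: Blue 0.8742, Violet 0.7483, Green 0.6570, Silver 0.5252, Red 0.1889, Gold 0.0064.
The surplus seats go to Blue, Violet, Green.
Red receives 9.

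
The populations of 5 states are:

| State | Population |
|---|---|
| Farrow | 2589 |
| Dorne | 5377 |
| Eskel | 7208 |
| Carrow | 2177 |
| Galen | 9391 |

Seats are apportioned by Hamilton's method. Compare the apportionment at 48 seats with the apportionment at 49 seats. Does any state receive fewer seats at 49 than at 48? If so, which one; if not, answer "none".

At 48 seats: Farrow 4, Dorne 10, Eskel 13, Carrow 4, Galen 17.
At 49 seats: Farrow 5, Dorne 10, Eskel 13, Carrow 4, Galen 17.
No state's allocation decreased.

none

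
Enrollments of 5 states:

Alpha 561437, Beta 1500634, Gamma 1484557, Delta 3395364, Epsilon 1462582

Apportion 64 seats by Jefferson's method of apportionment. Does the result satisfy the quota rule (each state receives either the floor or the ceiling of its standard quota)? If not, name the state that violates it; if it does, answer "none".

Standard quotas: Alpha 4.275, Beta 11.427, Gamma 11.305, Delta 25.855, Epsilon 11.137.
Jefferson allocation: Alpha 4, Beta 11, Gamma 11, Delta 27, Epsilon 11.
Delta has quota 25.855 (lower 25, upper 26) but receives 27 — outside the quota interval.

Delta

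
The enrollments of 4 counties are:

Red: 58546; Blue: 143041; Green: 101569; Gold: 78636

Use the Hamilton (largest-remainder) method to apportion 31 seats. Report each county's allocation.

The standard divisor is 381792/31 ≈ 12315.871.
Standard quotas: Red 4.7537, Blue 11.6144, Green 8.2470, Gold 6.3849.
Lower quotas: Red 4, Blue 11, Green 8, Gold 6 (sum 29, leaving 2 seats).
Remainders in descending order: Red 0.7537, Blue 0.6144, Gold 0.3849, Green 0.2470.
Largest remainders: Red, Blue receive the extra seats.

Red 5, Blue 12, Green 8, Gold 6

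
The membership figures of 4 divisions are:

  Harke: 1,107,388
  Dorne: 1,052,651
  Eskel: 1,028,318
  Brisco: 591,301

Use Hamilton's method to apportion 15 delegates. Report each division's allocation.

Harke=5, Dorne=4, Eskel=4, Brisco=2

Standard divisor: 3779658 ÷ 15 ≈ 251977.2.
Standard quotas: Harke 4.3948, Dorne 4.1776, Eskel 4.0810, Brisco 2.3466.
Lower quotas: Harke 4, Dorne 4, Eskel 4, Brisco 2 (sum 14, leaving 1 seat).
Remainders in descending order: Harke 0.3948, Brisco 0.3466, Dorne 0.1776, Eskel 0.0810.
The surplus seat goes to Harke.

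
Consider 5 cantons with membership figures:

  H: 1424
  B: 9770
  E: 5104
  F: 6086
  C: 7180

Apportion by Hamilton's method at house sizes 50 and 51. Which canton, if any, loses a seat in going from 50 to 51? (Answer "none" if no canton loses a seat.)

At 50 seats: H 2, B 17, E 9, F 10, C 12.
At 51 seats: H 2, B 17, E 9, F 11, C 12.
No canton's allocation decreased.

none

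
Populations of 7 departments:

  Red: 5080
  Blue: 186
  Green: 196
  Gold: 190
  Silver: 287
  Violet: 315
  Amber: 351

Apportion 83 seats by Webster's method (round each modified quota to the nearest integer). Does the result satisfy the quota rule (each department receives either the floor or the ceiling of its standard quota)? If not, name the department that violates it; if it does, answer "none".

Red

Standard quotas: Red 63.836, Blue 2.337, Green 2.463, Gold 2.388, Silver 3.607, Violet 3.958, Amber 4.411.
Webster allocation: Red 65, Blue 2, Green 2, Gold 2, Silver 4, Violet 4, Amber 4.
Red has quota 63.836 (lower 63, upper 64) but receives 65 — outside the quota interval.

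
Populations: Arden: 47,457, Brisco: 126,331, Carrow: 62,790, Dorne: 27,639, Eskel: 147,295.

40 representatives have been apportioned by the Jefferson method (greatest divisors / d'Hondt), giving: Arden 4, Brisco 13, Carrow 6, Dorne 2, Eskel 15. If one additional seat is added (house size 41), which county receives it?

Priority for the next seat is population ÷ (current seats + 1).
Priorities: Arden 9491.400, Brisco 9023.643, Carrow 8970.000, Dorne 9213.000, Eskel 9205.938.
Highest priority: Arden.

Arden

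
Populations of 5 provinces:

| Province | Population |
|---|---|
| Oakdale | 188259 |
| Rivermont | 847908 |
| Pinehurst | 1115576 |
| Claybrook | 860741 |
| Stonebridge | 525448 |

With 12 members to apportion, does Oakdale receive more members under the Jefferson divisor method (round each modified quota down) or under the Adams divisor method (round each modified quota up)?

Adams

Jefferson: Oakdale 0, Rivermont 3, Pinehurst 4, Claybrook 3, Stonebridge 2.
Adams: Oakdale 1, Rivermont 3, Pinehurst 3, Claybrook 3, Stonebridge 2.
Oakdale gets 0 under Jefferson and 1 under Adams.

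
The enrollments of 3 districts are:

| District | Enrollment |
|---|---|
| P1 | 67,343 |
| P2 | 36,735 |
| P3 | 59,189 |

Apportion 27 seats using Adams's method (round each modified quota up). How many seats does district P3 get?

10

Standard divisor 163267/27 ≈ 6046.926; standard quotas: P1 11.137, P2 6.075, P3 9.788.
Rounding up gives 12, 7, 10 = 29 seats, so the divisor must be adjusted.
With modified divisor 6300: modified quotas P1 10.689, P2 5.831, P3 9.395.
Rounding up: P1 11, P2 6, P3 10 (total 27).
P3 receives 10.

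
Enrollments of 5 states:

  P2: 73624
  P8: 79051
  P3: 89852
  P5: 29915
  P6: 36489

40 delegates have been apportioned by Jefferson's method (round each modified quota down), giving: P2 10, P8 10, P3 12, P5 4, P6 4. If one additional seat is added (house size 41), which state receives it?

P6

Priority for the next seat is population ÷ (current seats + 1).
Priorities: P2 6693.091, P8 7186.455, P3 6911.692, P5 5983.000, P6 7297.800.
Highest priority: P6.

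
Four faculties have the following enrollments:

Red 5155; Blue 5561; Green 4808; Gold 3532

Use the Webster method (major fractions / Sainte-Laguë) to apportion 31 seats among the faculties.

Red=8; Blue=9; Green=8; Gold=6

Standard divisor 19056/31 ≈ 614.71; standard quotas: Red 8.386, Blue 9.047, Green 7.822, Gold 5.746.
Rounding to the nearest integer gives Red 8, Blue 9, Green 8, Gold 6 — total 31, matching the house size, so no adjustment is needed.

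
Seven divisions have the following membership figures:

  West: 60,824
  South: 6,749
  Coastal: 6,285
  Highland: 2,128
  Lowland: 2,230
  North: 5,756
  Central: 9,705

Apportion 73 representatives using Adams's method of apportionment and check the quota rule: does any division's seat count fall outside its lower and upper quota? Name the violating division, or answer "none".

Standard quotas: West 47.399, South 5.259, Coastal 4.898, Highland 1.658, Lowland 1.738, North 4.485, Central 7.563.
Adams allocation: West 46, South 5, Coastal 5, Highland 2, Lowland 2, North 5, Central 8.
West has quota 47.399 (lower 47, upper 48) but receives 46 — outside the quota interval.

West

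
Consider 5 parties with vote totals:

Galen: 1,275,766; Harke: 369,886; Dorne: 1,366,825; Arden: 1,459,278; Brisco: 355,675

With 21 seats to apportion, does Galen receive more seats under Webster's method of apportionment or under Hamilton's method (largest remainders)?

Hamilton

Webster: Galen 5, Harke 2, Dorne 6, Arden 6, Brisco 2.
Hamilton: Galen 6, Harke 2, Dorne 6, Arden 6, Brisco 1.
Galen gets 5 under Webster and 6 under Hamilton.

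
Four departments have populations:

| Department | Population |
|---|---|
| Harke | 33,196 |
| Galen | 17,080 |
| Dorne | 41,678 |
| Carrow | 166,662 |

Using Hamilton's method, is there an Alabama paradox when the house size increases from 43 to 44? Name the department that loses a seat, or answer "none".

none

At 43 seats: Harke 5, Galen 3, Dorne 7, Carrow 28.
At 44 seats: Harke 6, Galen 3, Dorne 7, Carrow 28.
No department's allocation decreased.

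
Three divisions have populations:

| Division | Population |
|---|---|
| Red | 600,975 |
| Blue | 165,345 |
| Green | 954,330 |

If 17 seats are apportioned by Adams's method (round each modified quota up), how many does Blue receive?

Standard divisor 1720650/17 ≈ 101214.706; standard quotas: Red 5.938, Blue 1.634, Green 9.429.
Rounding up gives 6, 2, 10 = 18 seats, so the divisor must be adjusted.
With modified divisor 112700: modified quotas Red 5.333, Blue 1.467, Green 8.468.
Rounding up: Red 6, Blue 2, Green 9 (total 17).
Blue receives 2.

2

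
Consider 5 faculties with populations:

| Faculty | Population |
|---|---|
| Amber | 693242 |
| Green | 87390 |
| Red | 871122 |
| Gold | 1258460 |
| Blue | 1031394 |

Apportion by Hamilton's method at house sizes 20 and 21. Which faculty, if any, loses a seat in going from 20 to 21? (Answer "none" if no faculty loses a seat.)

At 20 seats: Amber 4, Green 1, Red 4, Gold 6, Blue 5.
At 21 seats: Amber 4, Green 0, Red 5, Gold 7, Blue 5.
Green drops from 1 to 0.

Green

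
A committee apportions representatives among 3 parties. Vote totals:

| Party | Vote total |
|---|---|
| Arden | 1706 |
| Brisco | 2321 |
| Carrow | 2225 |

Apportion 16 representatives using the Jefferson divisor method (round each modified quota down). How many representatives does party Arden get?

4

Standard divisor 6252/16 ≈ 390.75; standard quotas: Arden 4.366, Brisco 5.940, Carrow 5.694.
Rounding down gives 4, 5, 5 = 14 seats, so the divisor must be adjusted.
With modified divisor 360: modified quotas Arden 4.739, Brisco 6.447, Carrow 6.181.
Rounding down: Arden 4, Brisco 6, Carrow 6 (total 16).
Arden receives 4.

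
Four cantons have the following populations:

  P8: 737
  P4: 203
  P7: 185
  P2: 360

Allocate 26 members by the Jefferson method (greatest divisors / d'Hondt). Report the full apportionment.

P8 14, P4 3, P7 3, P2 6

Standard divisor 1485/26 ≈ 57.115; standard quotas: P8 12.904, P4 3.554, P7 3.239, P2 6.303.
Rounding down gives 12, 3, 3, 6 = 24 seats, so the divisor must be adjusted.
With modified divisor 52: modified quotas P8 14.173, P4 3.904, P7 3.558, P2 6.923.
Rounding down: P8 14, P4 3, P7 3, P2 6 (total 26).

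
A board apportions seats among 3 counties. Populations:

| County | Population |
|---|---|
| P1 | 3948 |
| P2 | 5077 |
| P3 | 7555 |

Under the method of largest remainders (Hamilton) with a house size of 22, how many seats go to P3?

10

The standard divisor is 16580/22 ≈ 753.636.
Standard quotas: P1 5.2386, P2 6.7367, P3 10.0247.
Lower quotas: P1 5, P2 6, P3 10 (sum 21, leaving 1 seat).
Remainders in descending order: P2 0.7367, P1 0.2386, P3 0.0247.
The surplus seat goes to P2.
P3 receives 10.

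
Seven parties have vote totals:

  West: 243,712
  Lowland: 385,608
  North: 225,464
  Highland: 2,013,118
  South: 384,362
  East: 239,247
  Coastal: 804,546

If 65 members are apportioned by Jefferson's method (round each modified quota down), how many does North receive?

3

Standard divisor 4296057/65 ≈ 66093.185; standard quotas: West 3.687, Lowland 5.834, North 3.411, Highland 30.459, South 5.815, East 3.620, Coastal 12.173.
Rounding down gives 3, 5, 3, 30, 5, 3, 12 = 61 seats, so the divisor must be adjusted.
With modified divisor 62400: modified quotas West 3.906, Lowland 6.180, North 3.613, Highland 32.262, South 6.160, East 3.834, Coastal 12.893.
Rounding down: West 3, Lowland 6, North 3, Highland 32, South 6, East 3, Coastal 12 (total 65).
North receives 3.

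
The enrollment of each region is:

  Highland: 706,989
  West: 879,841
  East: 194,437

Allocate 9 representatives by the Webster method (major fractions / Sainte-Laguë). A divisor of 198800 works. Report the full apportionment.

With modified divisor 198800: modified quotas Highland 3.556, West 4.426, East 0.978.
Rounding to the nearest integer: Highland 4, West 4, East 1 (total 9).

Highland 4, West 4, East 1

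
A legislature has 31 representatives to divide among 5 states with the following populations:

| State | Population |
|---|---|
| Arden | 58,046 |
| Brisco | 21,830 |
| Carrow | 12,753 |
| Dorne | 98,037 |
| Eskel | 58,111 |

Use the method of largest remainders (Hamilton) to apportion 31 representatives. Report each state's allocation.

Arden 7, Brisco 3, Carrow 2, Dorne 12, Eskel 7

Total 248777; standard divisor 248777/31 ≈ 8025.065.
Standard quotas: Arden 7.2331, Brisco 2.7202, Carrow 1.5891, Dorne 12.2164, Eskel 7.2412.
Lower quotas: Arden 7, Brisco 2, Carrow 1, Dorne 12, Eskel 7 (sum 29, leaving 2 seats).
Remainders in descending order: Brisco 0.7202, Carrow 0.5891, Eskel 0.2412, Arden 0.2331, Dorne 0.2164.
Largest remainders: Brisco, Carrow receive the extra seats.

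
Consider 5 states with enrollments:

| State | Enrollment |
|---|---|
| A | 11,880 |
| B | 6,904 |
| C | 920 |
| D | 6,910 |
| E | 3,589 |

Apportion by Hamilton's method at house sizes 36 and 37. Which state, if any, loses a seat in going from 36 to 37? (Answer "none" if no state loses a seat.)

At 36 seats: A 14, B 8, C 1, D 8, E 5.
At 37 seats: A 15, B 8, C 1, D 9, E 4.
E drops from 5 to 4.

E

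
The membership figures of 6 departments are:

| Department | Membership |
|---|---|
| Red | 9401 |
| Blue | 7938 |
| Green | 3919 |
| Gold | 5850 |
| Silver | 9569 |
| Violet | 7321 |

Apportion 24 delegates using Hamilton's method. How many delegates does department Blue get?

Standard divisor: 43998 ÷ 24 ≈ 1833.25.
Standard quotas: Red 5.1281, Blue 4.3300, Green 2.1377, Gold 3.1911, Silver 5.2197, Violet 3.9935.
Lower quotas: Red 5, Blue 4, Green 2, Gold 3, Silver 5, Violet 3 (sum 22, leaving 2 seats).
Remainders in descending order: Violet 0.9935, Blue 0.3300, Silver 0.2197, Gold 0.1911, Green 0.1377, Red 0.1281.
Largest remainders: Violet, Blue receive the extra seats.
Blue receives 5.

5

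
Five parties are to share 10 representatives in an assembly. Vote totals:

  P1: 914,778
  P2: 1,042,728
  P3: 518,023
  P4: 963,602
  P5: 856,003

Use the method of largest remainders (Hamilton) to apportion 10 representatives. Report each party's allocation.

Standard divisor: 4295134 ÷ 10 ≈ 429513.4.
Standard quotas: P1 2.1298, P2 2.4277, P3 1.2061, P4 2.2435, P5 1.9930.
Lower quotas: P1 2, P2 2, P3 1, P4 2, P5 1 (sum 8, leaving 2 seats).
Remainders in descending order: P5 0.9930, P2 0.4277, P4 0.2435, P3 0.2061, P1 0.1298.
The surplus seats go to P5, P2.

P1: 2, P2: 3, P3: 1, P4: 2, P5: 2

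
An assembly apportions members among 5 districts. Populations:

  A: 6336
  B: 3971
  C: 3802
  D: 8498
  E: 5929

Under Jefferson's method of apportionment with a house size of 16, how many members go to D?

5

Standard divisor 28536/16 ≈ 1783.5; standard quotas: A 3.553, B 2.227, C 2.132, D 4.765, E 3.324.
Rounding down gives 3, 2, 2, 4, 3 = 14 seats, so the divisor must be adjusted.
With modified divisor 1500: modified quotas A 4.224, B 2.647, C 2.535, D 5.665, E 3.953.
Rounding down: A 4, B 2, C 2, D 5, E 3 (total 16).
D receives 5.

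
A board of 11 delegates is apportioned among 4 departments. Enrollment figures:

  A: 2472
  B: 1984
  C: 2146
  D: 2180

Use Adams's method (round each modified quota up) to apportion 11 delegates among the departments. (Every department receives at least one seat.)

Standard divisor 8782/11 ≈ 798.364; standard quotas: A 3.096, B 2.485, C 2.688, D 2.731.
Rounding up gives 4, 3, 3, 3 = 13 seats, so the divisor must be adjusted.
With modified divisor 1030: modified quotas A 2.400, B 1.926, C 2.083, D 2.117.
Rounding up: A 3, B 2, C 3, D 3 (total 11).

A=3; B=2; C=3; D=3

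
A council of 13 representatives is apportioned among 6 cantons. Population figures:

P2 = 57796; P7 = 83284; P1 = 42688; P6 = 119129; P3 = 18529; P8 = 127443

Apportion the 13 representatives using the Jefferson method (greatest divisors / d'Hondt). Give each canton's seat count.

Standard divisor 448869/13 ≈ 34528.385; standard quotas: P2 1.674, P7 2.412, P1 1.236, P6 3.450, P3 0.537, P8 3.691.
Rounding down gives 1, 2, 1, 3, 0, 3 = 10 seats, so the divisor must be adjusted.
With modified divisor 28300: modified quotas P2 2.042, P7 2.943, P1 1.508, P6 4.210, P3 0.655, P8 4.503.
Rounding down: P2 2, P7 2, P1 1, P6 4, P3 0, P8 4 (total 13).

P2 2, P7 2, P1 1, P6 4, P3 0, P8 4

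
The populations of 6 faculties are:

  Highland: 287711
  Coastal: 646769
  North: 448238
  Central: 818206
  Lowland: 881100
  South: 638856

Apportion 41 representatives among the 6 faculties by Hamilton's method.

Standard divisor: 3720880 ÷ 41 ≈ 90753.171.
Standard quotas: Highland 3.1703, Coastal 7.1267, North 4.9391, Central 9.0157, Lowland 9.7088, South 7.0395.
Lower quotas: Highland 3, Coastal 7, North 4, Central 9, Lowland 9, South 7 (sum 39, leaving 2 seats).
Remainders in descending order: North 0.9391, Lowland 0.7088, Highland 0.1703, Coastal 0.1267, South 0.0395, Central 0.0157.
The surplus seats go to North, Lowland.

Highland=3, Coastal=7, North=5, Central=9, Lowland=10, South=7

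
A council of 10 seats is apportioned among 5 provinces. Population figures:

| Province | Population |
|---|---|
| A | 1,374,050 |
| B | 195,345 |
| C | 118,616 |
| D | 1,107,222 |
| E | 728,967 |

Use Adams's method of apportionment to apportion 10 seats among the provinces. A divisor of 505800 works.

With modified divisor 505800: modified quotas A 2.717, B 0.386, C 0.235, D 2.189, E 1.441.
Rounding up: A 3, B 1, C 1, D 3, E 2 (total 10).

A 3, B 1, C 1, D 3, E 2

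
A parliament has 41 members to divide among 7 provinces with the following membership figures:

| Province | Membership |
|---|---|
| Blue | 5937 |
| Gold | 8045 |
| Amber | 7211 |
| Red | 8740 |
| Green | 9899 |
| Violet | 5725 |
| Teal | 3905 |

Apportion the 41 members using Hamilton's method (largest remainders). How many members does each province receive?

Blue 5, Gold 7, Amber 6, Red 7, Green 8, Violet 5, Teal 3

Standard divisor: 49462 ÷ 41 ≈ 1206.39.
Standard quotas: Blue 4.9213, Gold 6.6687, Amber 5.9773, Red 7.2448, Green 8.2055, Violet 4.7456, Teal 3.2369.
Lower quotas: Blue 4, Gold 6, Amber 5, Red 7, Green 8, Violet 4, Teal 3 (sum 37, leaving 4 seats).
Remainders in descending order: Amber 0.9773, Blue 0.9213, Violet 0.7456, Gold 0.6687, Red 0.2448, Teal 0.2369, Green 0.2055.
The surplus seats go to Amber, Blue, Violet, Gold.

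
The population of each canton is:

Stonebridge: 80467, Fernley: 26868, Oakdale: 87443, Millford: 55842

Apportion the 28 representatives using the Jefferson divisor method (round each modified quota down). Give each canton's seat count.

Stonebridge=9, Fernley=3, Oakdale=10, Millford=6

Standard divisor 250620/28 ≈ 8950.714; standard quotas: Stonebridge 8.990, Fernley 3.002, Oakdale 9.769, Millford 6.239.
Rounding down gives 8, 3, 9, 6 = 26 seats, so the divisor must be adjusted.
With modified divisor 8400: modified quotas Stonebridge 9.579, Fernley 3.199, Oakdale 10.410, Millford 6.648.
Rounding down: Stonebridge 9, Fernley 3, Oakdale 10, Millford 6 (total 28).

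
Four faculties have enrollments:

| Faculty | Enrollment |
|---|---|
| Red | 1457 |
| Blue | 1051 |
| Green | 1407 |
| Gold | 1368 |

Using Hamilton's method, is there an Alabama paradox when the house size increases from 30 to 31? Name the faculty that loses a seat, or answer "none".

none

At 30 seats: Red 8, Blue 6, Green 8, Gold 8.
At 31 seats: Red 9, Blue 6, Green 8, Gold 8.
No faculty's allocation decreased.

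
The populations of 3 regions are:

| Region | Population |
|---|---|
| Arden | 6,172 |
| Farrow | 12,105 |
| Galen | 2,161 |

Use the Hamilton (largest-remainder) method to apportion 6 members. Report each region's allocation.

Arden 2, Farrow 3, Galen 1

Standard divisor: 20438 ÷ 6 ≈ 3406.333.
Standard quotas: Arden 1.8119, Farrow 3.5537, Galen 0.6344.
Lower quotas: Arden 1, Farrow 3, Galen 0 (sum 4, leaving 2 seats).
Remainders in descending order: Arden 0.8119, Galen 0.6344, Farrow 0.5537.
Largest remainders: Arden, Galen receive the extra seats.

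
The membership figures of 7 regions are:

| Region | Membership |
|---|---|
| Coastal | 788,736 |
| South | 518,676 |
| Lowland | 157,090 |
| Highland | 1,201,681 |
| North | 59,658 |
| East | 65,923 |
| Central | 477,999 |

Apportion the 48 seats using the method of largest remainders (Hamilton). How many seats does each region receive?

Coastal 11; South 8; Lowland 2; Highland 18; North 1; East 1; Central 7

Standard divisor: 3269763 ÷ 48 ≈ 68120.062.
Standard quotas: Coastal 11.5786, South 7.6141, Lowland 2.3061, Highland 17.6406, North 0.8758, East 0.9677, Central 7.0170.
Lower quotas: Coastal 11, South 7, Lowland 2, Highland 17, North 0, East 0, Central 7 (sum 44, leaving 4 seats).
Remainders in descending order: East 0.9677, North 0.8758, Highland 0.6406, South 0.6141, Coastal 0.5786, Lowland 0.3061, Central 0.0170.
Largest remainders: East, North, Highland, South receive the extra seats.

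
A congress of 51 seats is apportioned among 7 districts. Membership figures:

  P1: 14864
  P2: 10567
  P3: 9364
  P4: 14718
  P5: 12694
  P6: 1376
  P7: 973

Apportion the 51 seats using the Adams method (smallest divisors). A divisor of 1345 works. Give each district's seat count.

P1=12; P2=8; P3=7; P4=11; P5=10; P6=2; P7=1

With modified divisor 1345: modified quotas P1 11.051, P2 7.857, P3 6.962, P4 10.943, P5 9.438, P6 1.023, P7 0.723.
Rounding up: P1 12, P2 8, P3 7, P4 11, P5 10, P6 2, P7 1 (total 51).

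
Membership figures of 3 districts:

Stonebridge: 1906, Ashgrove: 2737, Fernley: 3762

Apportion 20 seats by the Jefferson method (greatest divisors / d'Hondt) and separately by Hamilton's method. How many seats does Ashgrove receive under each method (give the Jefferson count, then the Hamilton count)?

7 and 6

Jefferson: Stonebridge 4, Ashgrove 7, Fernley 9.
Hamilton: Stonebridge 5, Ashgrove 6, Fernley 9.
Ashgrove gets 7 under Jefferson and 6 under Hamilton.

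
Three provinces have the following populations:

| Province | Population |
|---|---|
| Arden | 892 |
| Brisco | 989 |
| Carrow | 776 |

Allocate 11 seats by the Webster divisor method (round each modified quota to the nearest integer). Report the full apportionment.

Standard divisor 2657/11 ≈ 241.545; standard quotas: Arden 3.693, Brisco 4.094, Carrow 3.213.
Rounding to the nearest integer gives Arden 4, Brisco 4, Carrow 3 — total 11, matching the house size, so no adjustment is needed.

Arden: 4, Brisco: 4, Carrow: 3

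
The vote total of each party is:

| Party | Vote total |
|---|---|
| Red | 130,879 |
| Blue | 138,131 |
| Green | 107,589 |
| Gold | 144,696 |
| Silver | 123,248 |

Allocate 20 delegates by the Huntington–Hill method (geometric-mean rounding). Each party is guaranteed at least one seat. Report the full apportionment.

Red=4; Blue=4; Green=3; Gold=5; Silver=4

With divisor 31707: modified quotas Red 4.128, Blue 4.356, Green 3.393, Gold 4.564, Silver 3.887.
Geometric-mean thresholds: Red √(4·5)=4.472, Blue √(4·5)=4.472, Green √(3·4)=3.464, Gold √(4·5)=4.472, Silver √(3·4)=3.464.
Each quota rounded against its threshold gives Red 4, Blue 4, Green 3, Gold 5, Silver 4 (total 20).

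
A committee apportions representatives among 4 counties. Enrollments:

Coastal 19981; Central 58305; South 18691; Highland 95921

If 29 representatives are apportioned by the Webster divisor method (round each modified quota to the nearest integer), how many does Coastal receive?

Standard divisor 192898/29 ≈ 6651.655; standard quotas: Coastal 3.004, Central 8.765, South 2.810, Highland 14.421.
Rounding to the nearest integer gives Coastal 3, Central 9, South 3, Highland 14 — total 29, matching the house size, so no adjustment is needed.
Coastal receives 3.

3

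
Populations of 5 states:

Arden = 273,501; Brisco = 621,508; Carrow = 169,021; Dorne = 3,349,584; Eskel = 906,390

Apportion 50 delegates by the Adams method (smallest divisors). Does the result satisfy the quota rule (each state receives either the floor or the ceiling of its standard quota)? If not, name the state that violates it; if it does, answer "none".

Standard quotas: Arden 2.570, Brisco 5.841, Carrow 1.589, Dorne 31.481, Eskel 8.519.
Adams allocation: Arden 3, Brisco 6, Carrow 2, Dorne 30, Eskel 9.
Dorne has quota 31.481 (lower 31, upper 32) but receives 30 — outside the quota interval.

Dorne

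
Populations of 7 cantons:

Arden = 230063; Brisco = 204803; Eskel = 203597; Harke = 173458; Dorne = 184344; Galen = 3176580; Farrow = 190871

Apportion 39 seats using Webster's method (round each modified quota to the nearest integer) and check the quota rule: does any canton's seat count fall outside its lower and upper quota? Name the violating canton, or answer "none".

Standard quotas: Arden 2.056, Brisco 1.830, Eskel 1.820, Harke 1.550, Dorne 1.648, Galen 28.390, Farrow 1.706.
Webster allocation: Arden 2, Brisco 2, Eskel 2, Harke 2, Dorne 2, Galen 27, Farrow 2.
Galen has quota 28.390 (lower 28, upper 29) but receives 27 — outside the quota interval.

Galen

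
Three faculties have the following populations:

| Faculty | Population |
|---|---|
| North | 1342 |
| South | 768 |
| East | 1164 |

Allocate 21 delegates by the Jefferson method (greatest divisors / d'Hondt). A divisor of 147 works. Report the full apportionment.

With modified divisor 147: modified quotas North 9.129, South 5.224, East 7.918.
Rounding down: North 9, South 5, East 7 (total 21).

North=9; South=5; East=7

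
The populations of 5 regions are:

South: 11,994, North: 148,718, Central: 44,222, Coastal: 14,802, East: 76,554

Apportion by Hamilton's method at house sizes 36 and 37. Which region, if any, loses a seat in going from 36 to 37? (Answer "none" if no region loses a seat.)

South

At 36 seats: South 2, North 18, Central 5, Coastal 2, East 9.
At 37 seats: South 1, North 19, Central 5, Coastal 2, East 10.
South drops from 2 to 1.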